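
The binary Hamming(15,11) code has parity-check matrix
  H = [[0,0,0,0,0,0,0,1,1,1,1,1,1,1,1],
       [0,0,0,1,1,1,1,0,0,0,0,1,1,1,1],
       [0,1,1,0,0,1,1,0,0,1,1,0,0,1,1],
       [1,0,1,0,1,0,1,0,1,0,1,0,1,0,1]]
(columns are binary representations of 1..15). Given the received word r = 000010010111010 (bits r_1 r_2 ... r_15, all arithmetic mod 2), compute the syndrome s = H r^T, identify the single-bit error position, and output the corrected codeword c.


s = (1, 1, 1, 0)^T, error position = 14, corrected codeword c = 000010010111000

Compute s = H r^T mod 2 one row at a time:
  s_1 = 1 + 0 + 1 + 1 + 1 + 0 + 1 + 0 = 5 ≡ 1 (mod 2).
  s_2 = 0 + 1 + 0 + 0 + 1 + 0 + 1 + 0 = 3 ≡ 1 (mod 2).
  s_3 = 0 + 0 + 0 + 0 + 1 + 1 + 1 + 0 = 3 ≡ 1 (mod 2).
  s_4 = 0 + 0 + 1 + 0 + 0 + 1 + 0 + 0 = 2 ≡ 0 (mod 2).
s = (1, 1, 1, 0)^T — this equals column 14 of H (binary 1110), so error is at position 14.
Correct: flip bit 14 of r = 000010010111010 to get c = 000010010111000.


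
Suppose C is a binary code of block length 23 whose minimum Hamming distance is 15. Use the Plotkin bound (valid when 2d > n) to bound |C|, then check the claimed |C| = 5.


Plotkin bound M ≤ 4; given |C| = 5 > bound (violated).

Check applicability: 2d = 30, n = 23.
2d − n = 7 > 0, so Plotkin applies.
Compute d/(2d−n) = 15/7 ≈ 2.1429.
⌊d/(2d−n)⌋ = 2.
Plotkin bound: M ≤ 2·2 = 4.
Given |C| = 5, check: VIOLATED.
This |C| is above the Plotkin bound, so no binary code with n = 23, d = 15 and 5 codewords exists.


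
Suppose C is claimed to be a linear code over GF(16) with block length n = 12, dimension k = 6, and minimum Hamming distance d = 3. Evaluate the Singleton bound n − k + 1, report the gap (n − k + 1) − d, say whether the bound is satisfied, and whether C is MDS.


Singleton RHS = n − k + 1 = 7, slack = 4, bound satisfied, not MDS.

Singleton bound: d ≤ n − k + 1.
Here n = 12, k = 6, so n − k + 1 = 7.
Given d = 3, check d ≤ 7: YES.
Slack = (n − k + 1) − d = 4.
The code is NOT MDS (slack = 4 > 0).
Description: the claimed parameters are [12, 6, 3]_16; such a code would be non-MDS.


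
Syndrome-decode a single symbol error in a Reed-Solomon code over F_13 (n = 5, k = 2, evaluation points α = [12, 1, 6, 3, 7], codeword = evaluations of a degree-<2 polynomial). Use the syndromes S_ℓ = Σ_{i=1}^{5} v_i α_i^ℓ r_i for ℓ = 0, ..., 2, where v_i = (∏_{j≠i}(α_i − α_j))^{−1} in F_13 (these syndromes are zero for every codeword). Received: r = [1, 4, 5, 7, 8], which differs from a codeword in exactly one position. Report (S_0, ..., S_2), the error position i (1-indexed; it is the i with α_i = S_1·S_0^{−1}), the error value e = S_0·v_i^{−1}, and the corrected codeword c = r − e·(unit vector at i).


S = (6, 3, 8), error at position 5, error magnitude e = 8, c = [1, 4, 5, 7, 0].

Step 1: column multipliers v_i = (∏_{j≠i}(α_i − α_j))^{−1} mod 13.
  i = 1 (α = 12): (12−1)(12−6)(12−3)(12−7) = 11·6·9·5 = 2970 ≡ 6, so v_1 = 6^{−1} = 11 (mod 13).
  i = 2 (α = 1): (1−12)(1−6)(1−3)(1−7) = (−11)·(−5)·(−2)·(−6) = 660 ≡ 10, so v_2 = 10^{−1} = 4 (mod 13).
  i = 3 (α = 6): (6−12)(6−1)(6−3)(6−7) = (−6)·5·3·(−1) = 90 ≡ 12, so v_3 = 12^{−1} = 12 (mod 13).
  i = 4 (α = 3): (3−12)(3−1)(3−6)(3−7) = (−9)·2·(−3)·(−4) = −216 ≡ 5, so v_4 = 5^{−1} = 8 (mod 13).
  i = 5 (α = 7): (7−12)(7−1)(7−6)(7−3) = (−5)·6·1·4 = −120 ≡ 10, so v_5 = 10^{−1} = 4 (mod 13).
  v = [11, 4, 12, 8, 4].
Step 2: syndromes of r = [1, 4, 5, 7, 8] (all sums mod 13).
  S_0 = Σ v_i r_i = 11·1 + 4·4 + 12·5 + 8·7 + 4·8 = 175 ≡ 6.
  S_1 = Σ v_i α_i r_i = 11·12·1 + 4·1·4 + 12·6·5 + 8·3·7 + 4·7·8 = 900 ≡ 3.
  α_i^2 mod 13 = [1, 1, 10, 9, 10].
  S_2 = Σ v_i α_i^2 r_i = 11·1·1 + 4·1·4 + 12·10·5 + 8·9·7 + 4·10·8 = 1451 ≡ 8.
  S = (6, 3, 8) ≠ 0, so r is not a codeword (an error is present).
Step 3: locate the error. For a single error e at position i, S_ℓ = v_i·e·α_i^ℓ, so α_err = S_1/S_0.
  S_0^{−1} = 6^{−1} = 11 (mod 13), so α_err = 3·11 = 33 ≡ 7 = α_5. Error position i = 5.
  Consistency check: S_2/S_1 = 8·9 = 72 ≡ 7 = α_err ✓ (single-error assumption holds).
Step 4: error magnitude e = S_0/v_5 = S_0·∏_{j≠5}(α_5 − α_j) = 6·10 = 60 ≡ 8 (mod 13).
Step 5: correct position 5: c_5 = r_5 − e = 8 − 8 ≡ 0 (mod 13). Hence c = [1, 4, 5, 7, 0].
  Check: interpolating c through the α_i gives m(x) = 9 + 8·x (degree < 2) with m(α_i) = c_i for every i, so c is indeed a codeword.


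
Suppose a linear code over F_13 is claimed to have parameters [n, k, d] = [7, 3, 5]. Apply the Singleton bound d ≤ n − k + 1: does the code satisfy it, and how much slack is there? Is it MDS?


Singleton RHS = n − k + 1 = 5, slack = 0, bound satisfied, MDS.

Singleton bound: d ≤ n − k + 1.
Here n = 7, k = 3, so n − k + 1 = 5.
Given d = 5, check d ≤ 5: YES.
Slack = (n − k + 1) − d = 0.
The code is MDS (slack = 0).
Description: the claimed parameters are [7, 3, 5]_13; such a code would be MDS (meets Singleton bound).


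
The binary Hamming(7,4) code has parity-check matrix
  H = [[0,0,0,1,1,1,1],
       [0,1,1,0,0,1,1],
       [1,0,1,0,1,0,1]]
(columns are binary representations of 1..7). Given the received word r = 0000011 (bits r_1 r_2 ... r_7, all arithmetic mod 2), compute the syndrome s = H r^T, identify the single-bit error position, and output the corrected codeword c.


s = (0, 0, 1)^T, error position = 1, corrected codeword c = 1000011

Compute s = H r^T mod 2 one row at a time:
  s_1 = 0 + 0 + 1 + 1 = 2 ≡ 0 (mod 2).
  s_2 = 0 + 0 + 1 + 1 = 2 ≡ 0 (mod 2).
  s_3 = 0 + 0 + 0 + 1 = 1 ≡ 1 (mod 2).
s = (0, 0, 1)^T — this equals column 1 of H (binary 001), so error is at position 1.
Correct: flip bit 1 of r = 0000011 to get c = 1000011.


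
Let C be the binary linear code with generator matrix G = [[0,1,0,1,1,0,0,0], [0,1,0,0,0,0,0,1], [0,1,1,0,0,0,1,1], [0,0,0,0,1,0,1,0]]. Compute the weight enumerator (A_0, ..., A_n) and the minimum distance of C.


Weight distribution: A_0 = 1, A_2 = 4, A_3 = 6, A_4 = 3, A_5 = 2. Minimum distance d = 2.

Enumerate all 2^4 = 16 messages m ∈ F_2^4.
For each, compute codeword c = mG in F_2^8, then tally its weight.
  m = 0000 → c = 00000000, weight = 0.
  m = 1000 → c = 01011000, weight = 3.
  m = 0100 → c = 01000001, weight = 2.
  m = 1100 → c = 00011001, weight = 3.
  m = 0010 → c = 01100011, weight = 4.
  m = 1010 → c = 00111011, weight = 5.
  m = 0110 → c = 00100010, weight = 2.
  m = 1110 → c = 01111010, weight = 5.
  m = 0001 → c = 00001010, weight = 2.
  m = 1001 → c = 01010010, weight = 3.
  m = 0101 → c = 01001011, weight = 4.
  m = 1101 → c = 00010011, weight = 3.
  m = 0011 → c = 01101001, weight = 4.
  m = 1011 → c = 00110001, weight = 3.
  m = 0111 → c = 00101000, weight = 2.
  m = 1111 → c = 01110000, weight = 3.
Tally weights:
  weight 0: 1 codewords.
  weight 2: 4 codewords.
  weight 3: 6 codewords.
  weight 4: 3 codewords.
  weight 5: 2 codewords.
Minimum distance d = smallest w > 0 with A_w > 0 = 2.
Sanity: Σ A_w = 16 = 2^4 = 16 ✓.


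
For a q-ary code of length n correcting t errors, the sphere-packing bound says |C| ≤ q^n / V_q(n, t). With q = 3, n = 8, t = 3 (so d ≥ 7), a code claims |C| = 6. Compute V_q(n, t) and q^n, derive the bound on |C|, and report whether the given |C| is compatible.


V_q(n, t) = 577, q^n = 6561, Hamming bound = 11, |C| = 6 ≤ bound (satisfied).

Step 1: Compute V_q(n, t) = Σ_{j=0}^3 C(n, j) (q−1)^j.
  j = 0: C(8,0)·(2)^0 = 1·1 = 1.
  j = 1: C(8,1)·(2)^1 = 8·2 = 16.
  j = 2: C(8,2)·(2)^2 = 28·4 = 112.
  j = 3: C(8,3)·(2)^3 = 56·8 = 448.
  V_q(n, t) = 1 + 16 + 112 + 448 = 577.
Step 2: q^n = 3^8 = 6561.
Step 3: Hamming bound ⌊q^n / V_q(n,t)⌋ = ⌊6561/577⌋ = 11.
Step 4: Compare |C| = 6 to 11: satisfied.
The claimed |C| lies below the Hamming bound.


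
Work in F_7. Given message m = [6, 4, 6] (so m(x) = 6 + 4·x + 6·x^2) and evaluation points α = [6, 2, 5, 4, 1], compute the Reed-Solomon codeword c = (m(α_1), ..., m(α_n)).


c = [1, 3, 1, 6, 2]

Message polynomial: m(x) = 6 + 4·x + 6·x^2 (mod 7).
For each evaluation point α_i, compute m(α_i) mod 7:
  α_1 = 6: Horner steps 6 → 5 → 1, so m(6) = 1.
  α_2 = 2: Horner steps 6 → 2 → 3, so m(2) = 3.
  α_3 = 5: Horner steps 6 → 6 → 1, so m(5) = 1.
  α_4 = 4: Horner steps 6 → 0 → 6, so m(4) = 6.
  α_5 = 1: Horner steps 6 → 3 → 2, so m(1) = 2.
Codeword c = [1, 3, 1, 6, 2] ∈ F_7^5.


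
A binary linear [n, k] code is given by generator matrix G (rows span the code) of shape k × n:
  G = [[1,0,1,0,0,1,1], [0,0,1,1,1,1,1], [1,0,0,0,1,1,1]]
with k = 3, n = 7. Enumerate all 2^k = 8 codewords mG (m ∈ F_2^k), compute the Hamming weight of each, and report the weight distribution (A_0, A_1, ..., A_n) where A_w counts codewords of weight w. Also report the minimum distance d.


Weight distribution: A_0 = 1, A_2 = 1, A_3 = 3, A_4 = 2, A_5 = 1. Minimum distance d = 2.

Enumerate all 2^3 = 8 messages m ∈ F_2^3.
For each, compute codeword c = mG in F_2^7, then tally its weight.
  m = 000 → c = 0000000, weight = 0.
  m = 100 → c = 1010011, weight = 4.
  m = 010 → c = 0011111, weight = 5.
  m = 110 → c = 1001100, weight = 3.
  m = 001 → c = 1000111, weight = 4.
  m = 101 → c = 0010100, weight = 2.
  m = 011 → c = 1011000, weight = 3.
  m = 111 → c = 0001011, weight = 3.
Tally weights:
  weight 0: 1 codewords.
  weight 2: 1 codewords.
  weight 3: 3 codewords.
  weight 4: 2 codewords.
  weight 5: 1 codewords.
Minimum distance d = smallest w > 0 with A_w > 0 = 2.
Sanity: Σ A_w = 8 = 2^3 = 8 ✓.


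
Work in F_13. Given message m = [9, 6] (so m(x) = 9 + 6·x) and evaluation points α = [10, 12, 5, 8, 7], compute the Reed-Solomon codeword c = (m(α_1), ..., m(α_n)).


c = [4, 3, 0, 5, 12]

Message polynomial: m(x) = 9 + 6·x (mod 13).
For each evaluation point α_i, compute m(α_i) mod 13:
  α_1 = 10: Horner steps 6 → 4, so m(10) = 4.
  α_2 = 12: Horner steps 6 → 3, so m(12) = 3.
  α_3 = 5: Horner steps 6 → 0, so m(5) = 0.
  α_4 = 8: Horner steps 6 → 5, so m(8) = 5.
  α_5 = 7: Horner steps 6 → 12, so m(7) = 12.
Codeword c = [4, 3, 0, 5, 12] ∈ F_13^5.


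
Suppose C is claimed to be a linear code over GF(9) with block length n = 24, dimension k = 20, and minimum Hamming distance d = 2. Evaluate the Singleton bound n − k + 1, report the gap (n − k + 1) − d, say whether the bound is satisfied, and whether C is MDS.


Singleton RHS = n − k + 1 = 5, slack = 3, bound satisfied, not MDS.

Singleton bound: d ≤ n − k + 1.
Here n = 24, k = 20, so n − k + 1 = 5.
Given d = 2, check d ≤ 5: YES.
Slack = (n − k + 1) − d = 3.
The code is NOT MDS (slack = 3 > 0).
Description: the claimed parameters are [24, 20, 2]_9; such a code would be non-MDS.


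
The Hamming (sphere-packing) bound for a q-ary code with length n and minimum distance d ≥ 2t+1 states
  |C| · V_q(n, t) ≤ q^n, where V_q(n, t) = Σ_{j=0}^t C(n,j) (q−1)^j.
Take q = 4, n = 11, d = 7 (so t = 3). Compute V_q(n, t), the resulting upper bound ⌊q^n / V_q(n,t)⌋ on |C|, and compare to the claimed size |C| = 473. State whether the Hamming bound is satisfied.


V_q(n, t) = 4984, q^n = 4194304, Hamming bound = 841, |C| = 473 ≤ bound (satisfied).

Step 1: Compute V_q(n, t) = Σ_{j=0}^3 C(n, j) (q−1)^j.
  j = 0: C(11,0)·(3)^0 = 1·1 = 1.
  j = 1: C(11,1)·(3)^1 = 11·3 = 33.
  j = 2: C(11,2)·(3)^2 = 55·9 = 495.
  j = 3: C(11,3)·(3)^3 = 165·27 = 4455.
  V_q(n, t) = 1 + 33 + 495 + 4455 = 4984.
Step 2: q^n = 4^11 = 4194304.
Step 3: Hamming bound ⌊q^n / V_q(n,t)⌋ = ⌊4194304/4984⌋ = 841.
Step 4: Compare |C| = 473 to 841: satisfied.
The claimed |C| lies below the Hamming bound.


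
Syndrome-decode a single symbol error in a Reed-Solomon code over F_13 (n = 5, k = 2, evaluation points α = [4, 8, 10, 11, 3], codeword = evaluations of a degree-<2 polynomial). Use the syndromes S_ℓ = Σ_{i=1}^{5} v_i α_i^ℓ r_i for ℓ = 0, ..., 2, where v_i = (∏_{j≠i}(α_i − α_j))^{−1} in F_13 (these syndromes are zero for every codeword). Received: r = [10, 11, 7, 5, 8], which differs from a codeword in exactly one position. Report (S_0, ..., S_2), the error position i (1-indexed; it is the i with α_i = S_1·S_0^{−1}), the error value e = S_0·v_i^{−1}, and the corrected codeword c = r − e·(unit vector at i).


S = (4, 3, 12), error at position 1, error magnitude e = 4, c = [6, 11, 7, 5, 8].

Step 1: column multipliers v_i = (∏_{j≠i}(α_i − α_j))^{−1} mod 13.
  i = 1 (α = 4): (4−8)(4−10)(4−11)(4−3) = (−4)·(−6)·(−7)·1 = −168 ≡ 1, so v_1 = 1^{−1} = 1 (mod 13).
  i = 2 (α = 8): (8−4)(8−10)(8−11)(8−3) = 4·(−2)·(−3)·5 = 120 ≡ 3, so v_2 = 3^{−1} = 9 (mod 13).
  i = 3 (α = 10): (10−4)(10−8)(10−11)(10−3) = 6·2·(−1)·7 = −84 ≡ 7, so v_3 = 7^{−1} = 2 (mod 13).
  i = 4 (α = 11): (11−4)(11−8)(11−10)(11−3) = 7·3·1·8 = 168 ≡ 12, so v_4 = 12^{−1} = 12 (mod 13).
  i = 5 (α = 3): (3−4)(3−8)(3−10)(3−11) = (−1)·(−5)·(−7)·(−8) = 280 ≡ 7, so v_5 = 7^{−1} = 2 (mod 13).
  v = [1, 9, 2, 12, 2].
Step 2: syndromes of r = [10, 11, 7, 5, 8] (all sums mod 13).
  S_0 = Σ v_i r_i = 1·10 + 9·11 + 2·7 + 12·5 + 2·8 = 199 ≡ 4.
  S_1 = Σ v_i α_i r_i = 1·4·10 + 9·8·11 + 2·10·7 + 12·11·5 + 2·3·8 = 1680 ≡ 3.
  α_i^2 mod 13 = [3, 12, 9, 4, 9].
  S_2 = Σ v_i α_i^2 r_i = 1·3·10 + 9·12·11 + 2·9·7 + 12·4·5 + 2·9·8 = 1728 ≡ 12.
  S = (4, 3, 12) ≠ 0, so r is not a codeword (an error is present).
Step 3: locate the error. For a single error e at position i, S_ℓ = v_i·e·α_i^ℓ, so α_err = S_1/S_0.
  S_0^{−1} = 4^{−1} = 10 (mod 13), so α_err = 3·10 = 30 ≡ 4 = α_1. Error position i = 1.
  Consistency check: S_2/S_1 = 12·9 = 108 ≡ 4 = α_err ✓ (single-error assumption holds).
Step 4: error magnitude e = S_0/v_1 = S_0·∏_{j≠1}(α_1 − α_j) = 4·1 = 4 ≡ 4 (mod 13).
Step 5: correct position 1: c_1 = r_1 − e = 10 − 4 ≡ 6 (mod 13). Hence c = [6, 11, 7, 5, 8].
  Check: interpolating c through the α_i gives m(x) = 1 + 11·x (degree < 2) with m(α_i) = c_i for every i, so c is indeed a codeword.


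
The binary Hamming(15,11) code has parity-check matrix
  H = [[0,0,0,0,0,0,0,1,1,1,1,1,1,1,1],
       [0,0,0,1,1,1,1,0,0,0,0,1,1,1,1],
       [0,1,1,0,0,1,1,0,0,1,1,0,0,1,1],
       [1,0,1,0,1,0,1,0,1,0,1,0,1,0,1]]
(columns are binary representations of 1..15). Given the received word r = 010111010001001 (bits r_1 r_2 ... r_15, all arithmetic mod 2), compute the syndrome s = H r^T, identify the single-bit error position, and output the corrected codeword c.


s = (1, 1, 1, 0)^T, error position = 14, corrected codeword c = 010111010001011

Compute s = H r^T mod 2 one row at a time:
  s_1 = 1 + 0 + 0 + 0 + 1 + 0 + 0 + 1 = 3 ≡ 1 (mod 2).
  s_2 = 1 + 1 + 1 + 0 + 1 + 0 + 0 + 1 = 5 ≡ 1 (mod 2).
  s_3 = 1 + 0 + 1 + 0 + 0 + 0 + 0 + 1 = 3 ≡ 1 (mod 2).
  s_4 = 0 + 0 + 1 + 0 + 0 + 0 + 0 + 1 = 2 ≡ 0 (mod 2).
s = (1, 1, 1, 0)^T — this equals column 14 of H (binary 1110), so error is at position 14.
Correct: flip bit 14 of r = 010111010001001 to get c = 010111010001011.


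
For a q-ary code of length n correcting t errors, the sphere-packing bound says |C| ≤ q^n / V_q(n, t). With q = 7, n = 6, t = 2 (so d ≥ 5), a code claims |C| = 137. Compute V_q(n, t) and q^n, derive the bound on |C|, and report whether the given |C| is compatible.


V_q(n, t) = 577, q^n = 117649, Hamming bound = 203, |C| = 137 ≤ bound (satisfied).

Step 1: Compute V_q(n, t) = Σ_{j=0}^2 C(n, j) (q−1)^j.
  j = 0: C(6,0)·(6)^0 = 1·1 = 1.
  j = 1: C(6,1)·(6)^1 = 6·6 = 36.
  j = 2: C(6,2)·(6)^2 = 15·36 = 540.
  V_q(n, t) = 1 + 36 + 540 = 577.
Step 2: q^n = 7^6 = 117649.
Step 3: Hamming bound ⌊q^n / V_q(n,t)⌋ = ⌊117649/577⌋ = 203.
Step 4: Compare |C| = 137 to 203: satisfied.
The claimed |C| lies below the Hamming bound.


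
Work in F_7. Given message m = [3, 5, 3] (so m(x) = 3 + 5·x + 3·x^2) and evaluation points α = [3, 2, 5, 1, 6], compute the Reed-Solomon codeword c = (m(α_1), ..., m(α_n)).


c = [3, 4, 5, 4, 1]

Message polynomial: m(x) = 3 + 5·x + 3·x^2 (mod 7).
For each evaluation point α_i, compute m(α_i) mod 7:
  α_1 = 3: Horner steps 3 → 0 → 3, so m(3) = 3.
  α_2 = 2: Horner steps 3 → 4 → 4, so m(2) = 4.
  α_3 = 5: Horner steps 3 → 6 → 5, so m(5) = 5.
  α_4 = 1: Horner steps 3 → 1 → 4, so m(1) = 4.
  α_5 = 6: Horner steps 3 → 2 → 1, so m(6) = 1.
Codeword c = [3, 4, 5, 4, 1] ∈ F_7^5.


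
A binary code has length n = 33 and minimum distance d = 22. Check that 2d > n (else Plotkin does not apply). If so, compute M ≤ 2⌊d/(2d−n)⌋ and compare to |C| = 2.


Plotkin bound M ≤ 4; given |C| = 2 ≤ bound (satisfied).

Check applicability: 2d = 44, n = 33.
2d − n = 11 > 0, so Plotkin applies.
Compute d/(2d−n) = 22/11 ≈ 2.0000.
⌊d/(2d−n)⌋ = 2.
Plotkin bound: M ≤ 2·2 = 4.
Given |C| = 2, check: satisfied.
This |C| is below the Plotkin bound.


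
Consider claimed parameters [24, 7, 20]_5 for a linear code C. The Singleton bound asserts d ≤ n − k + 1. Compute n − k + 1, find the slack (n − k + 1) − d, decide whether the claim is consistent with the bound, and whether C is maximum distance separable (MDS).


Singleton RHS = n − k + 1 = 18, slack = -2, bound violated (no such code; not MDS).

Singleton bound: d ≤ n − k + 1.
Here n = 24, k = 7, so n − k + 1 = 18.
Given d = 20, check d ≤ 18: NO.
Slack = (n − k + 1) − d = -2.
The slack is negative: d = 20 exceeds n − k + 1 = 18 by 2, so the Singleton bound is violated and no linear [24, 7, 20]_5 code can exist. In particular it is not MDS (MDS requires d = n − k + 1 exactly).
Description: the claimed parameters are [24, 7, 20]_5; such a code would be impossible (violates the Singleton bound).


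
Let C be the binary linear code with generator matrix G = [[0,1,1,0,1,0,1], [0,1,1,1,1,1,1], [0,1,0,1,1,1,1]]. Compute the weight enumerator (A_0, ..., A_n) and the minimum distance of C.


Weight distribution: A_0 = 1, A_1 = 1, A_2 = 1, A_3 = 2, A_4 = 1, A_5 = 1, A_6 = 1. Minimum distance d = 1.

Enumerate all 2^3 = 8 messages m ∈ F_2^3.
For each, compute codeword c = mG in F_2^7, then tally its weight.
  m = 000 → c = 0000000, weight = 0.
  m = 100 → c = 0110101, weight = 4.
  m = 010 → c = 0111111, weight = 6.
  m = 110 → c = 0001010, weight = 2.
  m = 001 → c = 0101111, weight = 5.
  m = 101 → c = 0011010, weight = 3.
  m = 011 → c = 0010000, weight = 1.
  m = 111 → c = 0100101, weight = 3.
Tally weights:
  weight 0: 1 codewords.
  weight 1: 1 codewords.
  weight 2: 1 codewords.
  weight 3: 2 codewords.
  weight 4: 1 codewords.
  weight 5: 1 codewords.
  weight 6: 1 codewords.
Minimum distance d = smallest w > 0 with A_w > 0 = 1.
Sanity: Σ A_w = 8 = 2^3 = 8 ✓.


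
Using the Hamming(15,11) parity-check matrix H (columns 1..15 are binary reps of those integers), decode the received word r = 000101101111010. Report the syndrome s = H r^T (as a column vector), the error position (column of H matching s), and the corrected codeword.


s = (1, 1, 1, 1)^T, error position = 15, corrected codeword c = 000101101111011

Compute s = H r^T mod 2 one row at a time:
  s_1 = 0 + 1 + 1 + 1 + 1 + 0 + 1 + 0 = 5 ≡ 1 (mod 2).
  s_2 = 1 + 0 + 1 + 1 + 1 + 0 + 1 + 0 = 5 ≡ 1 (mod 2).
  s_3 = 0 + 0 + 1 + 1 + 1 + 1 + 1 + 0 = 5 ≡ 1 (mod 2).
  s_4 = 0 + 0 + 0 + 1 + 1 + 1 + 0 + 0 = 3 ≡ 1 (mod 2).
s = (1, 1, 1, 1)^T — this equals column 15 of H (binary 1111), so error is at position 15.
Correct: flip bit 15 of r = 000101101111010 to get c = 000101101111011.


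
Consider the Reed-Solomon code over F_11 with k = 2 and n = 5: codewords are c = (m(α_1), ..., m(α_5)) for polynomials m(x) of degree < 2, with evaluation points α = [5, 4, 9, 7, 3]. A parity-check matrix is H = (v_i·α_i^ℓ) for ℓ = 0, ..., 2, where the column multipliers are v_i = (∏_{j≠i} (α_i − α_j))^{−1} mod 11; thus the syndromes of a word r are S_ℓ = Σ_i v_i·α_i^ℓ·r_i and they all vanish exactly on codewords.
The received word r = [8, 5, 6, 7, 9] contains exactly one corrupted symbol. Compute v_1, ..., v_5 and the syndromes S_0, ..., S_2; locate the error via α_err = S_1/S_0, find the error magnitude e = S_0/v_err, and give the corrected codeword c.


S = (5, 9, 3), error at position 2, error magnitude e = 2, c = [8, 3, 6, 7, 9].

Step 1: column multipliers v_i = (∏_{j≠i}(α_i − α_j))^{−1} mod 11.
  i = 1 (α = 5): (5−4)(5−9)(5−7)(5−3) = 1·(−4)·(−2)·2 = 16 ≡ 5, so v_1 = 5^{−1} = 9 (mod 11).
  i = 2 (α = 4): (4−5)(4−9)(4−7)(4−3) = (−1)·(−5)·(−3)·1 = −15 ≡ 7, so v_2 = 7^{−1} = 8 (mod 11).
  i = 3 (α = 9): (9−5)(9−4)(9−7)(9−3) = 4·5·2·6 = 240 ≡ 9, so v_3 = 9^{−1} = 5 (mod 11).
  i = 4 (α = 7): (7−5)(7−4)(7−9)(7−3) = 2·3·(−2)·4 = −48 ≡ 7, so v_4 = 7^{−1} = 8 (mod 11).
  i = 5 (α = 3): (3−5)(3−4)(3−9)(3−7) = (−2)·(−1)·(−6)·(−4) = 48 ≡ 4, so v_5 = 4^{−1} = 3 (mod 11).
  v = [9, 8, 5, 8, 3].
Step 2: syndromes of r = [8, 5, 6, 7, 9] (all sums mod 11).
  S_0 = Σ v_i r_i = 9·8 + 8·5 + 5·6 + 8·7 + 3·9 = 225 ≡ 5.
  S_1 = Σ v_i α_i r_i = 9·5·8 + 8·4·5 + 5·9·6 + 8·7·7 + 3·3·9 = 1263 ≡ 9.
  α_i^2 mod 11 = [3, 5, 4, 5, 9].
  S_2 = Σ v_i α_i^2 r_i = 9·3·8 + 8·5·5 + 5·4·6 + 8·5·7 + 3·9·9 = 1059 ≡ 3.
  S = (5, 9, 3) ≠ 0, so r is not a codeword (an error is present).
Step 3: locate the error. For a single error e at position i, S_ℓ = v_i·e·α_i^ℓ, so α_err = S_1/S_0.
  S_0^{−1} = 5^{−1} = 9 (mod 11), so α_err = 9·9 = 81 ≡ 4 = α_2. Error position i = 2.
  Consistency check: S_2/S_1 = 3·5 = 15 ≡ 4 = α_err ✓ (single-error assumption holds).
Step 4: error magnitude e = S_0/v_2 = S_0·∏_{j≠2}(α_2 − α_j) = 5·7 = 35 ≡ 2 (mod 11).
Step 5: correct position 2: c_2 = r_2 − e = 5 − 2 ≡ 3 (mod 11). Hence c = [8, 3, 6, 7, 9].
  Check: interpolating c through the α_i gives m(x) = 5 + 5·x (degree < 2) with m(α_i) = c_i for every i, so c is indeed a codeword.


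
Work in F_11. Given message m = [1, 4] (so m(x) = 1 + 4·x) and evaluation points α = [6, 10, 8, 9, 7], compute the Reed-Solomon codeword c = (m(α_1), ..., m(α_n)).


c = [3, 8, 0, 4, 7]

Message polynomial: m(x) = 1 + 4·x (mod 11).
For each evaluation point α_i, compute m(α_i) mod 11:
  α_1 = 6: Horner steps 4 → 3, so m(6) = 3.
  α_2 = 10: Horner steps 4 → 8, so m(10) = 8.
  α_3 = 8: Horner steps 4 → 0, so m(8) = 0.
  α_4 = 9: Horner steps 4 → 4, so m(9) = 4.
  α_5 = 7: Horner steps 4 → 7, so m(7) = 7.
Codeword c = [3, 8, 0, 4, 7] ∈ F_11^5.


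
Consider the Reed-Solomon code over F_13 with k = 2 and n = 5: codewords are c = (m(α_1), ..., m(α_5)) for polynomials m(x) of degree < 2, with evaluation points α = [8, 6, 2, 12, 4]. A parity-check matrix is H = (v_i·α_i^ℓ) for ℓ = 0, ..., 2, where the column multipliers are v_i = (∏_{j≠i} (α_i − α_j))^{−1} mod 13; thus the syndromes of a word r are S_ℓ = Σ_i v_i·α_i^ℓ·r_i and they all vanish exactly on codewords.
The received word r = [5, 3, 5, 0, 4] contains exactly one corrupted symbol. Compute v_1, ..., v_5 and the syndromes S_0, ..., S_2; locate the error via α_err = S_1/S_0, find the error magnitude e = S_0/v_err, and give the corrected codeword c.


S = (1, 8, 12), error at position 1, error magnitude e = 3, c = [2, 3, 5, 0, 4].

Step 1: column multipliers v_i = (∏_{j≠i}(α_i − α_j))^{−1} mod 13.
  i = 1 (α = 8): (8−6)(8−2)(8−12)(8−4) = 2·6·(−4)·4 = −192 ≡ 3, so v_1 = 3^{−1} = 9 (mod 13).
  i = 2 (α = 6): (6−8)(6−2)(6−12)(6−4) = (−2)·4·(−6)·2 = 96 ≡ 5, so v_2 = 5^{−1} = 8 (mod 13).
  i = 3 (α = 2): (2−8)(2−6)(2−12)(2−4) = (−6)·(−4)·(−10)·(−2) = 480 ≡ 12, so v_3 = 12^{−1} = 12 (mod 13).
  i = 4 (α = 12): (12−8)(12−6)(12−2)(12−4) = 4·6·10·8 = 1920 ≡ 9, so v_4 = 9^{−1} = 3 (mod 13).
  i = 5 (α = 4): (4−8)(4−6)(4−2)(4−12) = (−4)·(−2)·2·(−8) = −128 ≡ 2, so v_5 = 2^{−1} = 7 (mod 13).
  v = [9, 8, 12, 3, 7].
Step 2: syndromes of r = [5, 3, 5, 0, 4] (all sums mod 13).
  S_0 = Σ v_i r_i = 9·5 + 8·3 + 12·5 + 3·0 + 7·4 = 157 ≡ 1.
  S_1 = Σ v_i α_i r_i = 9·8·5 + 8·6·3 + 12·2·5 + 3·12·0 + 7·4·4 = 736 ≡ 8.
  α_i^2 mod 13 = [12, 10, 4, 1, 3].
  S_2 = Σ v_i α_i^2 r_i = 9·12·5 + 8·10·3 + 12·4·5 + 3·1·0 + 7·3·4 = 1104 ≡ 12.
  S = (1, 8, 12) ≠ 0, so r is not a codeword (an error is present).
Step 3: locate the error. For a single error e at position i, S_ℓ = v_i·e·α_i^ℓ, so α_err = S_1/S_0.
  S_0^{−1} = 1^{−1} = 1 (mod 13), so α_err = 8·1 = 8 ≡ 8 = α_1. Error position i = 1.
  Consistency check: S_2/S_1 = 12·5 = 60 ≡ 8 = α_err ✓ (single-error assumption holds).
Step 4: error magnitude e = S_0/v_1 = S_0·∏_{j≠1}(α_1 − α_j) = 1·3 = 3 ≡ 3 (mod 13).
Step 5: correct position 1: c_1 = r_1 − e = 5 − 3 ≡ 2 (mod 13). Hence c = [2, 3, 5, 0, 4].
  Check: interpolating c through the α_i gives m(x) = 6 + 6·x (degree < 2) with m(α_i) = c_i for every i, so c is indeed a codeword.


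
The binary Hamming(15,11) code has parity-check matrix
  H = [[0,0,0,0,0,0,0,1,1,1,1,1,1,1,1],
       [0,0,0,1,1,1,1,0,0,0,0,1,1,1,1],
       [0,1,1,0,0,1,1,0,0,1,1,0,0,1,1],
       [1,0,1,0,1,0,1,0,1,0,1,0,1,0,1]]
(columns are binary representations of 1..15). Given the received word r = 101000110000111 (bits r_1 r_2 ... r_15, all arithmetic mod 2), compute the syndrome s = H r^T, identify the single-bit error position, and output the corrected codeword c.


s = (0, 0, 0, 1)^T, error position = 1, corrected codeword c = 001000110000111

Compute s = H r^T mod 2 one row at a time:
  s_1 = 1 + 0 + 0 + 0 + 0 + 1 + 1 + 1 = 4 ≡ 0 (mod 2).
  s_2 = 0 + 0 + 0 + 1 + 0 + 1 + 1 + 1 = 4 ≡ 0 (mod 2).
  s_3 = 0 + 1 + 0 + 1 + 0 + 0 + 1 + 1 = 4 ≡ 0 (mod 2).
  s_4 = 1 + 1 + 0 + 1 + 0 + 0 + 1 + 1 = 5 ≡ 1 (mod 2).
s = (0, 0, 0, 1)^T — this equals column 1 of H (binary 0001), so error is at position 1.
Correct: flip bit 1 of r = 101000110000111 to get c = 001000110000111.


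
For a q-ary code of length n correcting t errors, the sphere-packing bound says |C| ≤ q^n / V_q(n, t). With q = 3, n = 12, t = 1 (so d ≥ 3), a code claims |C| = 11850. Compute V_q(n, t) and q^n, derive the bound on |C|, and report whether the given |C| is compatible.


V_q(n, t) = 25, q^n = 531441, Hamming bound = 21257, |C| = 11850 ≤ bound (satisfied).

Step 1: Compute V_q(n, t) = Σ_{j=0}^1 C(n, j) (q−1)^j.
  j = 0: C(12,0)·(2)^0 = 1·1 = 1.
  j = 1: C(12,1)·(2)^1 = 12·2 = 24.
  V_q(n, t) = 1 + 24 = 25.
Step 2: q^n = 3^12 = 531441.
Step 3: Hamming bound ⌊q^n / V_q(n,t)⌋ = ⌊531441/25⌋ = 21257.
Step 4: Compare |C| = 11850 to 21257: satisfied.
The claimed |C| lies below the Hamming bound.


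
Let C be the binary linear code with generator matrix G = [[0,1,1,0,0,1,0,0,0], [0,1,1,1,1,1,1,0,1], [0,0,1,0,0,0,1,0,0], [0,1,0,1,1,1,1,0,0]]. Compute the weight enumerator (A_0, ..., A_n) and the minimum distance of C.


Weight distribution: A_0 = 1, A_2 = 4, A_3 = 3, A_4 = 3, A_5 = 4, A_7 = 1. Minimum distance d = 2.

Enumerate all 2^4 = 16 messages m ∈ F_2^4.
For each, compute codeword c = mG in F_2^9, then tally its weight.
  m = 0000 → c = 000000000, weight = 0.
  m = 1000 → c = 011001000, weight = 3.
  m = 0100 → c = 011111101, weight = 7.
  m = 1100 → c = 000110101, weight = 4.
  m = 0010 → c = 001000100, weight = 2.
  m = 1010 → c = 010001100, weight = 3.
  m = 0110 → c = 010111001, weight = 5.
  m = 1110 → c = 001110001, weight = 4.
  m = 0001 → c = 010111100, weight = 5.
  m = 1001 → c = 001110100, weight = 4.
  m = 0101 → c = 001000001, weight = 2.
  m = 1101 → c = 010001001, weight = 3.
  m = 0011 → c = 011111000, weight = 5.
  m = 1011 → c = 000110000, weight = 2.
  m = 0111 → c = 000000101, weight = 2.
  m = 1111 → c = 011001101, weight = 5.
Tally weights:
  weight 0: 1 codewords.
  weight 2: 4 codewords.
  weight 3: 3 codewords.
  weight 4: 3 codewords.
  weight 5: 4 codewords.
  weight 7: 1 codewords.
Minimum distance d = smallest w > 0 with A_w > 0 = 2.
Sanity: Σ A_w = 16 = 2^4 = 16 ✓.


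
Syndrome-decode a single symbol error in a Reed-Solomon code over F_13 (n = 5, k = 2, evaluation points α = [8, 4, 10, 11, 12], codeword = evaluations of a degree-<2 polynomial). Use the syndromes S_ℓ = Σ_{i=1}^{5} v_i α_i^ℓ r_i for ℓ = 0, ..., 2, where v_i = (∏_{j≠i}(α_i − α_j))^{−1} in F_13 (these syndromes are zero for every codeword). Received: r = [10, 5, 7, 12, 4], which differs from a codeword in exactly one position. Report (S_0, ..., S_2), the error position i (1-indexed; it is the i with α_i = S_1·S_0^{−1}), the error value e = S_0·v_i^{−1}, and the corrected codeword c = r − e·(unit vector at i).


S = (3, 12, 9), error at position 2, error magnitude e = 2, c = [10, 3, 7, 12, 4].

Step 1: column multipliers v_i = (∏_{j≠i}(α_i − α_j))^{−1} mod 13.
  i = 1 (α = 8): (8−4)(8−10)(8−11)(8−12) = 4·(−2)·(−3)·(−4) = −96 ≡ 8, so v_1 = 8^{−1} = 5 (mod 13).
  i = 2 (α = 4): (4−8)(4−10)(4−11)(4−12) = (−4)·(−6)·(−7)·(−8) = 1344 ≡ 5, so v_2 = 5^{−1} = 8 (mod 13).
  i = 3 (α = 10): (10−8)(10−4)(10−11)(10−12) = 2·6·(−1)·(−2) = 24 ≡ 11, so v_3 = 11^{−1} = 6 (mod 13).
  i = 4 (α = 11): (11−8)(11−4)(11−10)(11−12) = 3·7·1·(−1) = −21 ≡ 5, so v_4 = 5^{−1} = 8 (mod 13).
  i = 5 (α = 12): (12−8)(12−4)(12−10)(12−11) = 4·8·2·1 = 64 ≡ 12, so v_5 = 12^{−1} = 12 (mod 13).
  v = [5, 8, 6, 8, 12].
Step 2: syndromes of r = [10, 5, 7, 12, 4] (all sums mod 13).
  S_0 = Σ v_i r_i = 5·10 + 8·5 + 6·7 + 8·12 + 12·4 = 276 ≡ 3.
  S_1 = Σ v_i α_i r_i = 5·8·10 + 8·4·5 + 6·10·7 + 8·11·12 + 12·12·4 = 2612 ≡ 12.
  α_i^2 mod 13 = [12, 3, 9, 4, 1].
  S_2 = Σ v_i α_i^2 r_i = 5·12·10 + 8·3·5 + 6·9·7 + 8·4·12 + 12·1·4 = 1530 ≡ 9.
  S = (3, 12, 9) ≠ 0, so r is not a codeword (an error is present).
Step 3: locate the error. For a single error e at position i, S_ℓ = v_i·e·α_i^ℓ, so α_err = S_1/S_0.
  S_0^{−1} = 3^{−1} = 9 (mod 13), so α_err = 12·9 = 108 ≡ 4 = α_2. Error position i = 2.
  Consistency check: S_2/S_1 = 9·12 = 108 ≡ 4 = α_err ✓ (single-error assumption holds).
Step 4: error magnitude e = S_0/v_2 = S_0·∏_{j≠2}(α_2 − α_j) = 3·5 = 15 ≡ 2 (mod 13).
Step 5: correct position 2: c_2 = r_2 − e = 5 − 2 ≡ 3 (mod 13). Hence c = [10, 3, 7, 12, 4].
  Check: interpolating c through the α_i gives m(x) = 9 + 5·x (degree < 2) with m(α_i) = c_i for every i, so c is indeed a codeword.


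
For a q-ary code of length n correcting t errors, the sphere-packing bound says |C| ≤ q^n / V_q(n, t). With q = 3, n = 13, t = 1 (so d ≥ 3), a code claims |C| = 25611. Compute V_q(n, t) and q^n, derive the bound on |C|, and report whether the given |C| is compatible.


V_q(n, t) = 27, q^n = 1594323, Hamming bound = 59049, |C| = 25611 ≤ bound (satisfied).

Step 1: Compute V_q(n, t) = Σ_{j=0}^1 C(n, j) (q−1)^j.
  j = 0: C(13,0)·(2)^0 = 1·1 = 1.
  j = 1: C(13,1)·(2)^1 = 13·2 = 26.
  V_q(n, t) = 1 + 26 = 27.
Step 2: q^n = 3^13 = 1594323.
Step 3: Hamming bound ⌊q^n / V_q(n,t)⌋ = ⌊1594323/27⌋ = 59049.
Step 4: Compare |C| = 25611 to 59049: satisfied.
The claimed |C| lies below the Hamming bound.


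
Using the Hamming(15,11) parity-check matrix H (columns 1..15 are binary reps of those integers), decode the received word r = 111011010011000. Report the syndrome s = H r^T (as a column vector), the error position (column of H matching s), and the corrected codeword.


s = (1, 1, 0, 0)^T, error position = 12, corrected codeword c = 111011010010000

Compute s = H r^T mod 2 one row at a time:
  s_1 = 1 + 0 + 0 + 1 + 1 + 0 + 0 + 0 = 3 ≡ 1 (mod 2).
  s_2 = 0 + 1 + 1 + 0 + 1 + 0 + 0 + 0 = 3 ≡ 1 (mod 2).
  s_3 = 1 + 1 + 1 + 0 + 0 + 1 + 0 + 0 = 4 ≡ 0 (mod 2).
  s_4 = 1 + 1 + 1 + 0 + 0 + 1 + 0 + 0 = 4 ≡ 0 (mod 2).
s = (1, 1, 0, 0)^T — this equals column 12 of H (binary 1100), so error is at position 12.
Correct: flip bit 12 of r = 111011010011000 to get c = 111011010010000.


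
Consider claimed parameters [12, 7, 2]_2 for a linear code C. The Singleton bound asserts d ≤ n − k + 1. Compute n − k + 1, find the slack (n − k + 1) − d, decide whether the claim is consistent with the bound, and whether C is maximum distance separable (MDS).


Singleton RHS = n − k + 1 = 6, slack = 4, bound satisfied, not MDS.

Singleton bound: d ≤ n − k + 1.
Here n = 12, k = 7, so n − k + 1 = 6.
Given d = 2, check d ≤ 6: YES.
Slack = (n − k + 1) − d = 4.
The code is NOT MDS (slack = 4 > 0).
Description: the claimed parameters are [12, 7, 2]_2; such a code would be non-MDS.


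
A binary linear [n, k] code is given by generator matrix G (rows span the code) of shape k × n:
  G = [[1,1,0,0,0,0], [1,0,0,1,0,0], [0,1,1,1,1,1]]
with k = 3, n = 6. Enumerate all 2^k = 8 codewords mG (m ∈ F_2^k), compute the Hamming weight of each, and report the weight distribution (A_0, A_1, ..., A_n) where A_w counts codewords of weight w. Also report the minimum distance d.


Weight distribution: A_0 = 1, A_2 = 3, A_3 = 1, A_5 = 3. Minimum distance d = 2.

Enumerate all 2^3 = 8 messages m ∈ F_2^3.
For each, compute codeword c = mG in F_2^6, then tally its weight.
  m = 000 → c = 000000, weight = 0.
  m = 100 → c = 110000, weight = 2.
  m = 010 → c = 100100, weight = 2.
  m = 110 → c = 010100, weight = 2.
  m = 001 → c = 011111, weight = 5.
  m = 101 → c = 101111, weight = 5.
  m = 011 → c = 111011, weight = 5.
  m = 111 → c = 001011, weight = 3.
Tally weights:
  weight 0: 1 codewords.
  weight 2: 3 codewords.
  weight 3: 1 codewords.
  weight 5: 3 codewords.
Minimum distance d = smallest w > 0 with A_w > 0 = 2.
Sanity: Σ A_w = 8 = 2^3 = 8 ✓.


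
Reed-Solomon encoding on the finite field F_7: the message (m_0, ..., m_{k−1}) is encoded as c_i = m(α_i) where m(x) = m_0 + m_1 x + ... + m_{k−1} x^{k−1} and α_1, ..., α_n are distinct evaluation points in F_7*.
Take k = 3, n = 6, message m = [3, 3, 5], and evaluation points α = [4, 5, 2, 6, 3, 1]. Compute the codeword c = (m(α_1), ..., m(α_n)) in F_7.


c = [4, 3, 1, 5, 1, 4]

Message polynomial: m(x) = 3 + 3·x + 5·x^2 (mod 7).
For each evaluation point α_i, compute m(α_i) mod 7:
  α_1 = 4: Horner steps 5 → 2 → 4, so m(4) = 4.
  α_2 = 5: Horner steps 5 → 0 → 3, so m(5) = 3.
  α_3 = 2: Horner steps 5 → 6 → 1, so m(2) = 1.
  α_4 = 6: Horner steps 5 → 5 → 5, so m(6) = 5.
  α_5 = 3: Horner steps 5 → 4 → 1, so m(3) = 1.
  α_6 = 1: Horner steps 5 → 1 → 4, so m(1) = 4.
Codeword c = [4, 3, 1, 5, 1, 4] ∈ F_7^6.


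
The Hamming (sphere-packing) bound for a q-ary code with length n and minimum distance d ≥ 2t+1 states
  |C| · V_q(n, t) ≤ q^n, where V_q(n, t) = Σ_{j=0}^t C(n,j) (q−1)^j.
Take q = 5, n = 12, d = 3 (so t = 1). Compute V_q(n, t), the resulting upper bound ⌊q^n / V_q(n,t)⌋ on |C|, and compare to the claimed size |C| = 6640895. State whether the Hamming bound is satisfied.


V_q(n, t) = 49, q^n = 244140625, Hamming bound = 4982461, |C| = 6640895 > bound (violated).

Step 1: Compute V_q(n, t) = Σ_{j=0}^1 C(n, j) (q−1)^j.
  j = 0: C(12,0)·(4)^0 = 1·1 = 1.
  j = 1: C(12,1)·(4)^1 = 12·4 = 48.
  V_q(n, t) = 1 + 48 = 49.
Step 2: q^n = 5^12 = 244140625.
Step 3: Hamming bound ⌊q^n / V_q(n,t)⌋ = ⌊244140625/49⌋ = 4982461.
Step 4: Compare |C| = 6640895 to 4982461: violated.
The claimed |C| lies above the Hamming bound, so no 5-ary code of length 12 with d ≥ 3 can have 6640895 codewords.


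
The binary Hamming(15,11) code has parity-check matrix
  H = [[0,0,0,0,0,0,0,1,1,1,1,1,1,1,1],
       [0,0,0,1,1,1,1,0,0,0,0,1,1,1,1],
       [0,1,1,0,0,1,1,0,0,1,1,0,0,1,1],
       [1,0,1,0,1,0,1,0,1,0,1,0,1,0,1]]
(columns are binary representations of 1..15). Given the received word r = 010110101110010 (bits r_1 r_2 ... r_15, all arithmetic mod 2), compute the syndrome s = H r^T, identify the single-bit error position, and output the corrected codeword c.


s = (0, 0, 1, 0)^T, error position = 2, corrected codeword c = 000110101110010

Compute s = H r^T mod 2 one row at a time:
  s_1 = 0 + 1 + 1 + 1 + 0 + 0 + 1 + 0 = 4 ≡ 0 (mod 2).
  s_2 = 1 + 1 + 0 + 1 + 0 + 0 + 1 + 0 = 4 ≡ 0 (mod 2).
  s_3 = 1 + 0 + 0 + 1 + 1 + 1 + 1 + 0 = 5 ≡ 1 (mod 2).
  s_4 = 0 + 0 + 1 + 1 + 1 + 1 + 0 + 0 = 4 ≡ 0 (mod 2).
s = (0, 0, 1, 0)^T — this equals column 2 of H (binary 0010), so error is at position 2.
Correct: flip bit 2 of r = 010110101110010 to get c = 000110101110010.


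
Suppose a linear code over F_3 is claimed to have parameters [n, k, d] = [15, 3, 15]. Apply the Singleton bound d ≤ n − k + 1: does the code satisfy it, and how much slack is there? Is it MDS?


Singleton RHS = n − k + 1 = 13, slack = -2, bound violated (no such code; not MDS).

Singleton bound: d ≤ n − k + 1.
Here n = 15, k = 3, so n − k + 1 = 13.
Given d = 15, check d ≤ 13: NO.
Slack = (n − k + 1) − d = -2.
The slack is negative: d = 15 exceeds n − k + 1 = 13 by 2, so the Singleton bound is violated and no linear [15, 3, 15]_3 code can exist. In particular it is not MDS (MDS requires d = n − k + 1 exactly).
Description: the claimed parameters are [15, 3, 15]_3; such a code would be impossible (violates the Singleton bound).


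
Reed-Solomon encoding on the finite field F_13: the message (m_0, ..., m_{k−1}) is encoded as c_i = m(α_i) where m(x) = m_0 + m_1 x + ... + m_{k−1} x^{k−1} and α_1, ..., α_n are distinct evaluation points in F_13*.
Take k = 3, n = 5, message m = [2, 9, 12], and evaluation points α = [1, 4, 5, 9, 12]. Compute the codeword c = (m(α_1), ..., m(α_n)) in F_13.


c = [10, 9, 9, 2, 5]

Message polynomial: m(x) = 2 + 9·x + 12·x^2 (mod 13).
For each evaluation point α_i, compute m(α_i) mod 13:
  α_1 = 1: Horner steps 12 → 8 → 10, so m(1) = 10.
  α_2 = 4: Horner steps 12 → 5 → 9, so m(4) = 9.
  α_3 = 5: Horner steps 12 → 4 → 9, so m(5) = 9.
  α_4 = 9: Horner steps 12 → 0 → 2, so m(9) = 2.
  α_5 = 12: Horner steps 12 → 10 → 5, so m(12) = 5.
Codeword c = [10, 9, 9, 2, 5] ∈ F_13^5.


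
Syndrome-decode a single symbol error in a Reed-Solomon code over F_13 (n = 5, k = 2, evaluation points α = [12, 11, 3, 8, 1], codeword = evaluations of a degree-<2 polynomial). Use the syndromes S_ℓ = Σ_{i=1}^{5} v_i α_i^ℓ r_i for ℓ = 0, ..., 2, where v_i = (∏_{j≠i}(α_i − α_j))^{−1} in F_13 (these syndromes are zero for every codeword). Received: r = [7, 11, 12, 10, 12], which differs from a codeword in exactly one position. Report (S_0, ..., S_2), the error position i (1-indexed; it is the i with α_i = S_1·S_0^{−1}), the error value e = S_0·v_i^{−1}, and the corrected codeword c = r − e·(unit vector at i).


S = (1, 3, 9), error at position 3, error magnitude e = 8, c = [7, 11, 4, 10, 12].

Step 1: column multipliers v_i = (∏_{j≠i}(α_i − α_j))^{−1} mod 13.
  i = 1 (α = 12): (12−11)(12−3)(12−8)(12−1) = 1·9·4·11 = 396 ≡ 6, so v_1 = 6^{−1} = 11 (mod 13).
  i = 2 (α = 11): (11−12)(11−3)(11−8)(11−1) = (−1)·8·3·10 = −240 ≡ 7, so v_2 = 7^{−1} = 2 (mod 13).
  i = 3 (α = 3): (3−12)(3−11)(3−8)(3−1) = (−9)·(−8)·(−5)·2 = −720 ≡ 8, so v_3 = 8^{−1} = 5 (mod 13).
  i = 4 (α = 8): (8−12)(8−11)(8−3)(8−1) = (−4)·(−3)·5·7 = 420 ≡ 4, so v_4 = 4^{−1} = 10 (mod 13).
  i = 5 (α = 1): (1−12)(1−11)(1−3)(1−8) = (−11)·(−10)·(−2)·(−7) = 1540 ≡ 6, so v_5 = 6^{−1} = 11 (mod 13).
  v = [11, 2, 5, 10, 11].
Step 2: syndromes of r = [7, 11, 12, 10, 12] (all sums mod 13).
  S_0 = Σ v_i r_i = 11·7 + 2·11 + 5·12 + 10·10 + 11·12 = 391 ≡ 1.
  S_1 = Σ v_i α_i r_i = 11·12·7 + 2·11·11 + 5·3·12 + 10·8·10 + 11·1·12 = 2278 ≡ 3.
  α_i^2 mod 13 = [1, 4, 9, 12, 1].
  S_2 = Σ v_i α_i^2 r_i = 11·1·7 + 2·4·11 + 5·9·12 + 10·12·10 + 11·1·12 = 2037 ≡ 9.
  S = (1, 3, 9) ≠ 0, so r is not a codeword (an error is present).
Step 3: locate the error. For a single error e at position i, S_ℓ = v_i·e·α_i^ℓ, so α_err = S_1/S_0.
  S_0^{−1} = 1^{−1} = 1 (mod 13), so α_err = 3·1 = 3 ≡ 3 = α_3. Error position i = 3.
  Consistency check: S_2/S_1 = 9·9 = 81 ≡ 3 = α_err ✓ (single-error assumption holds).
Step 4: error magnitude e = S_0/v_3 = S_0·∏_{j≠3}(α_3 − α_j) = 1·8 = 8 ≡ 8 (mod 13).
Step 5: correct position 3: c_3 = r_3 − e = 12 − 8 ≡ 4 (mod 13). Hence c = [7, 11, 4, 10, 12].
  Check: interpolating c through the α_i gives m(x) = 3 + 9·x (degree < 2) with m(α_i) = c_i for every i, so c is indeed a codeword.
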